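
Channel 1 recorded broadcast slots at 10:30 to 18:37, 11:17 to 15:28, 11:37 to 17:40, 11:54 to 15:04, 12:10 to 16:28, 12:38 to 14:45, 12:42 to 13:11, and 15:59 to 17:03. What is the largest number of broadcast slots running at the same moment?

7

At 12:42, 7 of the intervals are simultaneously active.
No point has more.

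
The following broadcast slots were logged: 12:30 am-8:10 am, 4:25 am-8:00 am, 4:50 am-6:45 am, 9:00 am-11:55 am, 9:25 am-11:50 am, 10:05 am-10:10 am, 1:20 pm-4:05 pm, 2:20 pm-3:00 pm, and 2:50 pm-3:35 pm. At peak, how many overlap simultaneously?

3

Sweep endpoints in order; track running count of active intervals.
Peak of 3 reached at 4:50 am.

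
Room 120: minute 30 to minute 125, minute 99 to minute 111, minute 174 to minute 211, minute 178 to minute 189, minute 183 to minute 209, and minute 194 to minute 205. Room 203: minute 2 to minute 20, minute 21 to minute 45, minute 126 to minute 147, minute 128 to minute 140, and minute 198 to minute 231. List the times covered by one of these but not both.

minute 2 to minute 20, minute 21 to minute 30, minute 45 to minute 125, minute 126 to minute 147, minute 174 to minute 198, minute 211 to minute 231

A, merged: minute 30 to minute 125, minute 174 to minute 211.
B, merged: minute 2 to minute 20, minute 21 to minute 45, minute 126 to minute 147, minute 198 to minute 231.
A \ B = minute 45 to minute 125, minute 174 to minute 198.
B \ A = minute 2 to minute 20, minute 21 to minute 30, minute 126 to minute 147, minute 211 to minute 231.
Union of the two gives the symmetric difference.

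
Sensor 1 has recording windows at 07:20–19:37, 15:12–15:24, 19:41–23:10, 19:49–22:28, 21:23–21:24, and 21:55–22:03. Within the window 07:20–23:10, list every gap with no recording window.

After merging, the occupied span is 07:20–19:37, 19:41–23:10.
Uncovered inside 07:20–23:10: 19:37–19:41.

19:37–19:41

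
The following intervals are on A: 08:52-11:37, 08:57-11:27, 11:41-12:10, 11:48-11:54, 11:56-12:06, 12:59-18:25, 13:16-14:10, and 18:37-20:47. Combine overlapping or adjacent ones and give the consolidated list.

08:52–11:37, 11:41–12:10, 12:59–18:25, 18:37–20:47

08:57–11:27 overlaps/touches 08:52–11:37 → extend to 08:52–11:37.
11:41–12:10 is disjoint → start new block.
11:48–11:54 overlaps/touches 11:41–12:10 → extend to 11:41–12:10.
11:56–12:06 overlaps/touches 11:41–12:10 → extend to 11:41–12:10.
12:59–18:25 is disjoint → start new block.
13:16–14:10 overlaps/touches 12:59–18:25 → extend to 12:59–18:25.
18:37–20:47 is disjoint → start new block.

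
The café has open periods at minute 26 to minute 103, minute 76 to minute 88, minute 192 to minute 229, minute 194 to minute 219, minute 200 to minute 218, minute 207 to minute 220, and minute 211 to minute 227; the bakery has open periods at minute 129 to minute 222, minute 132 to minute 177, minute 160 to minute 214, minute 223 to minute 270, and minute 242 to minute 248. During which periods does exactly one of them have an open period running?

Merge the first list: minute 26 to minute 103, minute 192 to minute 229.
Merge the second list: minute 129 to minute 222, minute 223 to minute 270.
A but not B: minute 26 to minute 103, minute 222 to minute 223.
B but not A: minute 129 to minute 192, minute 229 to minute 270.
Combining gives A △ B.

minute 26 to minute 103, minute 129 to minute 192, minute 222 to minute 223, minute 229 to minute 270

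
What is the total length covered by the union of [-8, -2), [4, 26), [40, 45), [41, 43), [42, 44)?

Merged: [-8, -2), [4, 26), [40, 45).
Lengths: 6 + 22 + 5 = 33.

33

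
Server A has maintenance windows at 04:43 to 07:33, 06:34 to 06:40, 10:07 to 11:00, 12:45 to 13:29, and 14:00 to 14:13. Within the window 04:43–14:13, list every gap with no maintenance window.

Covered (merged): 04:43–07:33, 10:07–11:00, 12:45–13:29, 14:00–14:13.
Complement within 04:43–14:13: 07:33–10:07, 11:00–12:45, 13:29–14:00.

07:33–10:07, 11:00–12:45, 13:29–14:00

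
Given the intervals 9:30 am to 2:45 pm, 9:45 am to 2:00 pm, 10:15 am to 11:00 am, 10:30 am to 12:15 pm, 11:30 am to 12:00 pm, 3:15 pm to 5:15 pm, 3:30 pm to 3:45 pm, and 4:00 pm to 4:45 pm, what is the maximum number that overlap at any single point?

4

Walk the sorted start/end points keeping a running depth.
The depth first hits 4 at 10:30 am.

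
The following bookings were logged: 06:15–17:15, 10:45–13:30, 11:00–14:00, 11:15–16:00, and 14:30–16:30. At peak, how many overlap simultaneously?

Sweep endpoints in order; track running count of active intervals.
Peak of 4 reached at 11:15.

4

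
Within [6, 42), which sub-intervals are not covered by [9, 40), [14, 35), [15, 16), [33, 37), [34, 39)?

[6, 9) ∪ [40, 42)

After merging, the occupied span is [9, 40).
Gaps within [6, 42): [6, 9), [40, 42).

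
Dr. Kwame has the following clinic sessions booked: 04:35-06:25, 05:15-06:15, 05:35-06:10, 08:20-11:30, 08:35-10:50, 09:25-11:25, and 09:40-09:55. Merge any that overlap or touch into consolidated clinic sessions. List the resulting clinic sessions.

05:15–06:15 overlaps/touches 04:35–06:25 → extend to 04:35–06:25.
05:35–06:10 overlaps/touches 04:35–06:25 → extend to 04:35–06:25.
08:20–11:30 is disjoint → start new block.
08:35–10:50 overlaps/touches 08:20–11:30 → extend to 08:20–11:30.
09:25–11:25 overlaps/touches 08:20–11:30 → extend to 08:20–11:30.
09:40–09:55 overlaps/touches 08:20–11:30 → extend to 08:20–11:30.

04:35–06:25, 08:20–11:30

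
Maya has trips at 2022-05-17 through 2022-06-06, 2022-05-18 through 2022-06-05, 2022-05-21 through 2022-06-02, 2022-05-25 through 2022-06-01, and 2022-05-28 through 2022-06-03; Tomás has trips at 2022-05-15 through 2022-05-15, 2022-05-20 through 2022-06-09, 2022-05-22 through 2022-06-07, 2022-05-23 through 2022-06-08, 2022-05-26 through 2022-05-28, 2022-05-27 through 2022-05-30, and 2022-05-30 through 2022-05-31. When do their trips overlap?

2022-05-20 through 2022-06-06

First set merges to 2022-05-17 through 2022-06-06.
Second set merges to 2022-05-15 through 2022-05-15, 2022-05-20 through 2022-06-09.
2022-05-17 through 2022-06-06 overlaps B on 2022-05-20 through 2022-06-06.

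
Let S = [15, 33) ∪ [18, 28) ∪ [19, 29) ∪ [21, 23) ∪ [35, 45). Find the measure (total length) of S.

28

Merged: [15, 33), [35, 45).
Lengths: 18 + 10 = 28.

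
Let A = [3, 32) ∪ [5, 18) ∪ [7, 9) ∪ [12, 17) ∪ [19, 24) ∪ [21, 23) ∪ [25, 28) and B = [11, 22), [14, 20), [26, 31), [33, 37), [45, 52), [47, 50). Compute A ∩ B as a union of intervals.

First set merges to [3, 32).
Second set merges to [11, 22), [26, 31), [33, 37), [45, 52).
[3, 32) ∩ B → [11, 22), [26, 31).

[11, 22) ∪ [26, 31)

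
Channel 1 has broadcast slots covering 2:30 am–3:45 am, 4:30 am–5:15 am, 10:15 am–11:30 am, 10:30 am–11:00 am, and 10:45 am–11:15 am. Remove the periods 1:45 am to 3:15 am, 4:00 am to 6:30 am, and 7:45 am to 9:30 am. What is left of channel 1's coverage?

Merge the first list: 2:30 am–3:45 am, 4:30 am–5:15 am, 10:15 am–11:30 am.
2:30 am–3:45 am with B removed leaves 3:15 am–3:45 am.
4:30 am–5:15 am lies entirely inside B → drops out.
10:15 am–11:30 am is untouched.

3:15 am–3:45 am, 10:15 am–11:30 am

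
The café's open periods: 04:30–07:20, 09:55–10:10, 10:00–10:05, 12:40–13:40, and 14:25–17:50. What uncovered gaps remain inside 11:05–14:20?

11:05-12:40, 13:40-14:20

After merging, the occupied span is 04:30-07:20, 09:55-10:10, 12:40-13:40, 14:25-17:50.
Complement within 11:05-14:20: 11:05-12:40, 13:40-14:20.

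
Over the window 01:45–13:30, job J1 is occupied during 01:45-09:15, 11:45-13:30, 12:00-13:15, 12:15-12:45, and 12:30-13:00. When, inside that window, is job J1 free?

09:15-11:45

Covered (merged): 01:45-09:15, 11:45-13:30.
Complement within 01:45-13:30: 09:15-11:45.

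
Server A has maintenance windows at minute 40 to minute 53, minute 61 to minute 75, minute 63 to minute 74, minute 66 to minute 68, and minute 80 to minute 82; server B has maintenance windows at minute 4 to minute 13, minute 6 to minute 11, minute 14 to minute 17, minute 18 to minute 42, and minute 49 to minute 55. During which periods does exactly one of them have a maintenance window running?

Merge the first list: minute 40 to minute 53, minute 61 to minute 75, minute 80 to minute 82.
Merge the second list: minute 4 to minute 13, minute 14 to minute 17, minute 18 to minute 42, minute 49 to minute 55.
A \ B = minute 42 to minute 49, minute 61 to minute 75, minute 80 to minute 82.
B \ A = minute 4 to minute 13, minute 14 to minute 17, minute 18 to minute 40, minute 53 to minute 55.
Union of the two gives the symmetric difference.

minute 4 to minute 13, minute 14 to minute 17, minute 18 to minute 40, minute 42 to minute 49, minute 53 to minute 55, minute 61 to minute 75, minute 80 to minute 82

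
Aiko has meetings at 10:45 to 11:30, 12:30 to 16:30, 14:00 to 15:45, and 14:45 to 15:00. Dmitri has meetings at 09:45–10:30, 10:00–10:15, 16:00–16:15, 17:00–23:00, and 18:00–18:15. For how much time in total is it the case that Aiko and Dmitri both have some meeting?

15 min

Merge the first list: 10:45–11:30, 12:30–16:30.
Merge the second list: 09:45–10:30, 16:00–16:15, 17:00–23:00.
A ∩ B = 16:00–16:15.
Total: 15 min.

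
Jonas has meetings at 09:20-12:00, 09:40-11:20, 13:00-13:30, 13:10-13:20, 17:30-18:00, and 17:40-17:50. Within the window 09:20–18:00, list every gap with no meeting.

12:00-13:00, 13:30-17:30

After merging, the occupied span is 09:20-12:00, 13:00-13:30, 17:30-18:00.
Gaps within 09:20-18:00: 12:00-13:00, 13:30-17:30.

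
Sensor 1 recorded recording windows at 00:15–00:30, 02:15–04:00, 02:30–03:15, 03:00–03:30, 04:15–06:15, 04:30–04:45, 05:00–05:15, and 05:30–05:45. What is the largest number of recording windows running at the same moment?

Walk the sorted start/end points keeping a running depth.
The depth first hits 3 at 03:00.

3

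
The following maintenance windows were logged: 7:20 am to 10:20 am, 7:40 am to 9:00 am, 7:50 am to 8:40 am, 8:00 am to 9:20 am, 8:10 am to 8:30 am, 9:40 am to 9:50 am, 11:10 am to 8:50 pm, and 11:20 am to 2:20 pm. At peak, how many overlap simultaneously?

5

Sweep endpoints in order; track running count of active intervals.
Peak of 5 reached at 8:10 am.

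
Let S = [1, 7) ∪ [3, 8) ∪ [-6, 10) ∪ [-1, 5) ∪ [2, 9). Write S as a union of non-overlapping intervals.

[-6, 10)

Sort by start: [-6, 10), [-1, 5), [1, 7), [2, 9), [3, 8).
[-1, 5) overlaps/touches [-6, 10) → extend to [-6, 10).
[1, 7) overlaps/touches [-6, 10) → extend to [-6, 10).
[2, 9) overlaps/touches [-6, 10) → extend to [-6, 10).
[3, 8) overlaps/touches [-6, 10) → extend to [-6, 10).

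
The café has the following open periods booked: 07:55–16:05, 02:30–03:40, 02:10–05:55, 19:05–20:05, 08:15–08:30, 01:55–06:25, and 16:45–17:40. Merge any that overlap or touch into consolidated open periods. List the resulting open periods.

Sort by start: 01:55–06:25, 02:10–05:55, 02:30–03:40, 07:55–16:05, 08:15–08:30, 16:45–17:40, 19:05–20:05.
02:10–05:55 overlaps/touches 01:55–06:25 → extend to 01:55–06:25.
02:30–03:40 overlaps/touches 01:55–06:25 → extend to 01:55–06:25.
07:55–16:05 is disjoint → start new block.
08:15–08:30 overlaps/touches 07:55–16:05 → extend to 07:55–16:05.
16:45–17:40 is disjoint → start new block.
19:05–20:05 is disjoint → start new block.

01:55–06:25, 07:55–16:05, 16:45–17:40, 19:05–20:05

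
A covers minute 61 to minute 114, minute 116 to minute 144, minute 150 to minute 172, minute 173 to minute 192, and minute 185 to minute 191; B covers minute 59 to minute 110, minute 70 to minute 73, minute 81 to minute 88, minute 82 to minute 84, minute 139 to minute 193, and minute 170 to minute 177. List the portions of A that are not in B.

Merge the first list: minute 61 to minute 114, minute 116 to minute 144, minute 150 to minute 172, minute 173 to minute 192.
Merge the second list: minute 59 to minute 110, minute 139 to minute 193.
minute 61 to minute 114 \ B = minute 110 to minute 114.
minute 116 to minute 144 \ B = minute 116 to minute 139.
minute 150 to minute 172: entirely removed.
minute 173 to minute 192: entirely removed.

minute 110 to minute 114, minute 116 to minute 139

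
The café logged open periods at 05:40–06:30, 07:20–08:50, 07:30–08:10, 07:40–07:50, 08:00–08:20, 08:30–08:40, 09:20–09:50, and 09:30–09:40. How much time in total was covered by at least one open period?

2 h 50 min

Merged: 05:40–06:30, 07:20–08:50, 09:20–09:50.
Lengths: 50 min + 1 h 30 min + 30 min = 2 h 50 min.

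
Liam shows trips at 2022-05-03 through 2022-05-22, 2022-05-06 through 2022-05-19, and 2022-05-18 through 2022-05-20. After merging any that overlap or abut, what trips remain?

2022-05-03 through 2022-05-22

2022-05-06 through 2022-05-19 overlaps/touches 2022-05-03 through 2022-05-22 → extend to 2022-05-03 through 2022-05-22.
2022-05-18 through 2022-05-20 overlaps/touches 2022-05-03 through 2022-05-22 → extend to 2022-05-03 through 2022-05-22.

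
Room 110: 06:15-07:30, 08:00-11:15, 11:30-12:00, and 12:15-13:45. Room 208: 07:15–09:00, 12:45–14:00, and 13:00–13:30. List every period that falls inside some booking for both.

07:15-07:30, 08:00-09:00, 12:45-13:45

B, merged: 07:15-09:00, 12:45-14:00.
06:15-07:30 overlaps B on 07:15-07:30.
08:00-11:15 overlaps B on 08:00-09:00.
11:30-12:00 falls entirely outside B.
12:15-13:45 overlaps B on 12:45-13:45.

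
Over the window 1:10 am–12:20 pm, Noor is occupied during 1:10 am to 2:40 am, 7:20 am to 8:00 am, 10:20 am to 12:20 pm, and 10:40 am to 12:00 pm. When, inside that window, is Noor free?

After merging, the occupied span is 1:10 am–2:40 am, 7:20 am–8:00 am, 10:20 am–12:20 pm.
Uncovered inside 1:10 am–12:20 pm: 2:40 am–7:20 am, 8:00 am–10:20 am.

2:40 am–7:20 am, 8:00 am–10:20 am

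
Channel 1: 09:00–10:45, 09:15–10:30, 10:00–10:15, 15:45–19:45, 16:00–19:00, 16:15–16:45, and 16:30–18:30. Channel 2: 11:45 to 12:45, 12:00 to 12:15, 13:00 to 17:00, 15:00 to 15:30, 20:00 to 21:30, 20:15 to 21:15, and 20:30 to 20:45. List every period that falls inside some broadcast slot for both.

15:45-17:00

Merge the first list: 09:00-10:45, 15:45-19:45.
Merge the second list: 11:45-12:45, 13:00-17:00, 20:00-21:30.
09:00-10:45 meets no B interval.
15:45-19:45 ∩ B → 15:45-17:00.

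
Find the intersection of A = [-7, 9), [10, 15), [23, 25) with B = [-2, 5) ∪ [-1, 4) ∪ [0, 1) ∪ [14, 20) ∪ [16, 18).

[-2, 5) ∪ [14, 15)

Second set merges to [-2, 5), [14, 20).
[-7, 9) meets the second set on [-2, 5).
[10, 15) meets the second set on [14, 15).
[23, 25): no overlap with the second set.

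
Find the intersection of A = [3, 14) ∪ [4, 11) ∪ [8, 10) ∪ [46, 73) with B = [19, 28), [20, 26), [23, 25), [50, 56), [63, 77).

First set merges to [3, 14), [46, 73).
Second set merges to [19, 28), [50, 56), [63, 77).
[3, 14): no overlap with the second set.
[46, 73) meets the second set on [50, 56), [63, 73).

[50, 56) ∪ [63, 73)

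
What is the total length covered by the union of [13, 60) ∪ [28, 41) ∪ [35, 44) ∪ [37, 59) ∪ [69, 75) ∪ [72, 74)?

53

Merged: [13, 60), [69, 75).
Lengths: 47 + 6 = 53.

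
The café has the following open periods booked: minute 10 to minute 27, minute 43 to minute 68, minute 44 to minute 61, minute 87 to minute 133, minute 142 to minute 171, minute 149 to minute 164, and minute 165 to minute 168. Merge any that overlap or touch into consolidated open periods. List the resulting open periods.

minute 43 to minute 68 is disjoint → start new block.
minute 44 to minute 61 overlaps/touches minute 43 to minute 68 → extend to minute 43 to minute 68.
minute 87 to minute 133 is disjoint → start new block.
minute 142 to minute 171 is disjoint → start new block.
minute 149 to minute 164 overlaps/touches minute 142 to minute 171 → extend to minute 142 to minute 171.
minute 165 to minute 168 overlaps/touches minute 142 to minute 171 → extend to minute 142 to minute 171.

minute 10 to minute 27, minute 43 to minute 68, minute 87 to minute 133, minute 142 to minute 171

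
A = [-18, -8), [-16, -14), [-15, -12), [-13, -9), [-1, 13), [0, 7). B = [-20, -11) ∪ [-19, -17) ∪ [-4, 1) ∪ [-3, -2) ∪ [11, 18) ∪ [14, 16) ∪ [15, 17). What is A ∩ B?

A, merged: [-18, -8), [-1, 13).
B, merged: [-20, -11), [-4, 1), [11, 18).
[-18, -8) ∩ B → [-18, -11).
[-1, 13) ∩ B → [-1, 1), [11, 13).

[-18, -11) ∪ [-1, 1) ∪ [11, 13)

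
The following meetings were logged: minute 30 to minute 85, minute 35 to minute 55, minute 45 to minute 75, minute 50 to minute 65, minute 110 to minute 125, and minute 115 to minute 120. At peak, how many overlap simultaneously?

Sweep endpoints in order; track running count of active intervals.
Peak of 4 reached at minute 50.

4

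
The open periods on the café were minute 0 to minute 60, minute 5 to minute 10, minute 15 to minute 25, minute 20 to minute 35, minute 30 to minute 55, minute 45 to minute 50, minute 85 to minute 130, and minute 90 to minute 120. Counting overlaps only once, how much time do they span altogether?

Merged: minute 0 to minute 60, minute 85 to minute 130.
Lengths: 60 minutes + 45 minutes = 105 minutes.

105 minutes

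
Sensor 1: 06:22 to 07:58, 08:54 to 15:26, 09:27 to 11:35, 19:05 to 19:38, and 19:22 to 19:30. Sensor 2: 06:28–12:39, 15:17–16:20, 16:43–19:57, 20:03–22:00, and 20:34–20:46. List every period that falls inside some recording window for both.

First set merges to 06:22–07:58, 08:54–15:26, 19:05–19:38.
Second set merges to 06:28–12:39, 15:17–16:20, 16:43–19:57, 20:03–22:00.
06:22–07:58 overlaps B on 06:28–07:58.
08:54–15:26 overlaps B on 08:54–12:39, 15:17–15:26.
19:05–19:38 overlaps B on 19:05–19:38.

06:28–07:58, 08:54–12:39, 15:17–15:26, 19:05–19:38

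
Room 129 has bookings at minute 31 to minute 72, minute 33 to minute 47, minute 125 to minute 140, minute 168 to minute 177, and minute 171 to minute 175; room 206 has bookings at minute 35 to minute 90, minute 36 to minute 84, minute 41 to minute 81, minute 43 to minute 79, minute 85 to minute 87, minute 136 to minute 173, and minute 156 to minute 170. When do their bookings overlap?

minute 35 to minute 72, minute 136 to minute 140, minute 168 to minute 173

Merge the first list: minute 31 to minute 72, minute 125 to minute 140, minute 168 to minute 177.
Merge the second list: minute 35 to minute 90, minute 136 to minute 173.
minute 31 to minute 72 overlaps B on minute 35 to minute 72.
minute 125 to minute 140 overlaps B on minute 136 to minute 140.
minute 168 to minute 177 overlaps B on minute 168 to minute 173.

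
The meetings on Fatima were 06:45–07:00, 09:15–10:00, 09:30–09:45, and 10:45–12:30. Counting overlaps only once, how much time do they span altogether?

2 h 45 min

Merged: 06:45-07:00, 09:15-10:00, 10:45-12:30.
Lengths: 15 min + 45 min + 1 h 45 min = 2 h 45 min.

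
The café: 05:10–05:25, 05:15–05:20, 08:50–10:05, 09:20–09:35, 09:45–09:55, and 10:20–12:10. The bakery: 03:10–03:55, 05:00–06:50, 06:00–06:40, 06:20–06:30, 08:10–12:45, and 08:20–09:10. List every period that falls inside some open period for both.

A, merged: 05:10-05:25, 08:50-10:05, 10:20-12:10.
B, merged: 03:10-03:55, 05:00-06:50, 08:10-12:45.
05:10-05:25 overlaps B on 05:10-05:25.
08:50-10:05 overlaps B on 08:50-10:05.
10:20-12:10 overlaps B on 10:20-12:10.

05:10-05:25, 08:50-10:05, 10:20-12:10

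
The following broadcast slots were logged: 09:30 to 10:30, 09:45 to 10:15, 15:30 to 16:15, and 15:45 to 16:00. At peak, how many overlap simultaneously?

At 09:45, 2 of the intervals are simultaneously active.
No point has more.

2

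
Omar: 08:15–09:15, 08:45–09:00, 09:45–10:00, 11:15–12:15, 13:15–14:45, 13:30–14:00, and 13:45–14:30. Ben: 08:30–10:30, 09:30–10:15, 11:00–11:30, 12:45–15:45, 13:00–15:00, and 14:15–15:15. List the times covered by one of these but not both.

First set merges to 08:15–09:15, 09:45–10:00, 11:15–12:15, 13:15–14:45.
Second set merges to 08:30–10:30, 11:00–11:30, 12:45–15:45.
A but not B: 08:15–08:30, 11:30–12:15.
B but not A: 09:15–09:45, 10:00–10:30, 11:00–11:15, 12:45–13:15, 14:45–15:45.
Combining gives A △ B.

08:15–08:30, 09:15–09:45, 10:00–10:30, 11:00–11:15, 11:30–12:15, 12:45–13:15, 14:45–15:45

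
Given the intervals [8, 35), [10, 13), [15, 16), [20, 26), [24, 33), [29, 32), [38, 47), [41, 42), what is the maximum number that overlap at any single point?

Walk the sorted start/end points keeping a running depth.
The depth first hits 3 at 24.

3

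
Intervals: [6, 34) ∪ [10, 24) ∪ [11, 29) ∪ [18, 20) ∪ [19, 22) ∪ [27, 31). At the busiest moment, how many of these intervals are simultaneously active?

Sweep endpoints in order; track running count of active intervals.
Peak of 5 reached at 19.

5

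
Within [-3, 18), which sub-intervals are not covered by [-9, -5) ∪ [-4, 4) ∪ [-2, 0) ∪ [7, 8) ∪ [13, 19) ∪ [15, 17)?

[4, 7) ∪ [8, 13)

Covered (merged): [-9, -5), [-4, 4), [7, 8), [13, 19).
Complement within [-3, 18): [4, 7), [8, 13).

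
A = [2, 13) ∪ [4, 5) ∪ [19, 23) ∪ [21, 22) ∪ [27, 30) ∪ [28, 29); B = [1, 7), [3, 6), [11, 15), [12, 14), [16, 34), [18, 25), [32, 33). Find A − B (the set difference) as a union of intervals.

[7, 11)

First set merges to [2, 13), [19, 23), [27, 30).
Second set merges to [1, 7), [11, 15), [16, 34).
[2, 13) \ B = [7, 11).
[19, 23): entirely removed.
[27, 30): entirely removed.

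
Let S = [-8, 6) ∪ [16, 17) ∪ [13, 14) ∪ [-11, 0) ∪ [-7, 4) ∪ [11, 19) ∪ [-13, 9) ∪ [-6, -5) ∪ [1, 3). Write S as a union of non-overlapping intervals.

Sort by start: [-13, 9), [-11, 0), [-8, 6), [-7, 4), [-6, -5), [1, 3), [11, 19), [13, 14), [16, 17).
[-11, 0) overlaps/touches [-13, 9) → extend to [-13, 9).
[-8, 6) overlaps/touches [-13, 9) → extend to [-13, 9).
[-7, 4) overlaps/touches [-13, 9) → extend to [-13, 9).
[-6, -5) overlaps/touches [-13, 9) → extend to [-13, 9).
[1, 3) overlaps/touches [-13, 9) → extend to [-13, 9).
[11, 19) is disjoint → start new block.
[13, 14) overlaps/touches [11, 19) → extend to [11, 19).
[16, 17) overlaps/touches [11, 19) → extend to [11, 19).

[-13, 9) ∪ [11, 19)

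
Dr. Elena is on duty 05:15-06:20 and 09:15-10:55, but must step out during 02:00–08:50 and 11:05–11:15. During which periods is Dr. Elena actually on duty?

05:15–06:20: entirely removed.
09:15–10:55: nothing removed.

09:15–10:55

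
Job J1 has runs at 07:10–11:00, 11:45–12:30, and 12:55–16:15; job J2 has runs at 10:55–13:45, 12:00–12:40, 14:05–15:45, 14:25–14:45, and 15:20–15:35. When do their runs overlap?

B, merged: 10:55-13:45, 14:05-15:45.
07:10-11:00 meets the second set on 10:55-11:00.
11:45-12:30 meets the second set on 11:45-12:30.
12:55-16:15 meets the second set on 12:55-13:45, 14:05-15:45.

10:55-11:00, 11:45-12:30, 12:55-13:45, 14:05-15:45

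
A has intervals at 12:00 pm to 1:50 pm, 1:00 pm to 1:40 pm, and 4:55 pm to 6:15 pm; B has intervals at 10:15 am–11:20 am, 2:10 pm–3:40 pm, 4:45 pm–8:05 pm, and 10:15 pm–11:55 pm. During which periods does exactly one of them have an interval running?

10:15 am–11:20 am, 12:00 pm–1:50 pm, 2:10 pm–3:40 pm, 4:45 pm–4:55 pm, 6:15 pm–8:05 pm, 10:15 pm–11:55 pm

First set merges to 12:00 pm–1:50 pm, 4:55 pm–6:15 pm.
Only in the first: 12:00 pm–1:50 pm.
Only in the second: 10:15 am–11:20 am, 2:10 pm–3:40 pm, 4:45 pm–4:55 pm, 6:15 pm–8:05 pm, 10:15 pm–11:55 pm.
Together these are the periods covered by exactly one.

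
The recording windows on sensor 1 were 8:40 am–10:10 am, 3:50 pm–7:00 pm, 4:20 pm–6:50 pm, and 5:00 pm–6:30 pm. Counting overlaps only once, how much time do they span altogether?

4 h 40 min

Merged: 8:40 am-10:10 am, 3:50 pm-7:00 pm.
Lengths: 1 h 30 min + 3 h 10 min = 4 h 40 min.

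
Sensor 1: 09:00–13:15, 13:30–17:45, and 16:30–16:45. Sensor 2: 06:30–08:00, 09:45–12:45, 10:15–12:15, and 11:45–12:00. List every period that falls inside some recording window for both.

09:45–12:45

First set merges to 09:00–13:15, 13:30–17:45.
Second set merges to 06:30–08:00, 09:45–12:45.
09:00–13:15 ∩ B → 09:45–12:45.
13:30–17:45 meets no B interval.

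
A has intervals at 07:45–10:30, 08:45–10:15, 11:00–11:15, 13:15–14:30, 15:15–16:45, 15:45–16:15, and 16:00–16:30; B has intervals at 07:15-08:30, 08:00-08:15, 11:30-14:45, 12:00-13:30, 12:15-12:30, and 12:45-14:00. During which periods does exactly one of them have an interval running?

First set merges to 07:45–10:30, 11:00–11:15, 13:15–14:30, 15:15–16:45.
Second set merges to 07:15–08:30, 11:30–14:45.
A but not B: 08:30–10:30, 11:00–11:15, 15:15–16:45.
B but not A: 07:15–07:45, 11:30–13:15, 14:30–14:45.
Combining gives A △ B.

07:15–07:45, 08:30–10:30, 11:00–11:15, 11:30–13:15, 14:30–14:45, 15:15–16:45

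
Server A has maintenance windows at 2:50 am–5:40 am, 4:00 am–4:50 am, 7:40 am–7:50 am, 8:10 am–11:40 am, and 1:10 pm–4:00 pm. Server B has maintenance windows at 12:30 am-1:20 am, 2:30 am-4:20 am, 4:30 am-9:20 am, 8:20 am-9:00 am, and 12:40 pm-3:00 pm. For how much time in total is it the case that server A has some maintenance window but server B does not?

Merge the first list: 2:50 am–5:40 am, 7:40 am–7:50 am, 8:10 am–11:40 am, 1:10 pm–4:00 pm.
Merge the second list: 12:30 am–1:20 am, 2:30 am–4:20 am, 4:30 am–9:20 am, 12:40 pm–3:00 pm.
A \ B = 4:20 am–4:30 am, 9:20 am–11:40 am, 3:00 pm–4:00 pm.
Total: 10 min + 2 h 20 min + 1 h = 3 h 30 min.

3 h 30 min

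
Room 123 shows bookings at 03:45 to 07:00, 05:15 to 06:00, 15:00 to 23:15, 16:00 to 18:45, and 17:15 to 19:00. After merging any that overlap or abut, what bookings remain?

05:15–06:00 overlaps/touches 03:45–07:00 → extend to 03:45–07:00.
15:00–23:15 is disjoint → start new block.
16:00–18:45 overlaps/touches 15:00–23:15 → extend to 15:00–23:15.
17:15–19:00 overlaps/touches 15:00–23:15 → extend to 15:00–23:15.

03:45–07:00, 15:00–23:15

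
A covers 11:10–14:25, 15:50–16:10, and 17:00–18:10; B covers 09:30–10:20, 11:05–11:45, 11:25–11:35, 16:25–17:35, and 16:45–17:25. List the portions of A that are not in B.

11:45–14:25, 15:50–16:10, 17:35–18:10

B, merged: 09:30–10:20, 11:05–11:45, 16:25–17:35.
11:10–14:25 \ B = 11:45–14:25.
15:50–16:10: nothing removed.
17:00–18:10 \ B = 17:35–18:10.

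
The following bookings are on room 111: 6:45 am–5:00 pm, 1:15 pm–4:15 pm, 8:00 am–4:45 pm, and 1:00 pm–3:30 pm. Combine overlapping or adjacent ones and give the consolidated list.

6:45 am-5:00 pm

Sort by start: 6:45 am-5:00 pm, 8:00 am-4:45 pm, 1:00 pm-3:30 pm, 1:15 pm-4:15 pm.
8:00 am-4:45 pm overlaps/touches 6:45 am-5:00 pm → extend to 6:45 am-5:00 pm.
1:00 pm-3:30 pm overlaps/touches 6:45 am-5:00 pm → extend to 6:45 am-5:00 pm.
1:15 pm-4:15 pm overlaps/touches 6:45 am-5:00 pm → extend to 6:45 am-5:00 pm.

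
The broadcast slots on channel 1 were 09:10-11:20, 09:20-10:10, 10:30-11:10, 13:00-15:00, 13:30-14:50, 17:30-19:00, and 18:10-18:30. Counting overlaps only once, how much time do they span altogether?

5 h 40 min

Merged: 09:10-11:20, 13:00-15:00, 17:30-19:00.
Lengths: 2 h 10 min + 2 h + 1 h 30 min = 5 h 40 min.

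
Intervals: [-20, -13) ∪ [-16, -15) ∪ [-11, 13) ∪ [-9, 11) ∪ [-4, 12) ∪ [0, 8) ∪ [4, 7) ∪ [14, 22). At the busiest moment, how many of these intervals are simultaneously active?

At 4, 5 of the intervals are simultaneously active.
No point has more.

5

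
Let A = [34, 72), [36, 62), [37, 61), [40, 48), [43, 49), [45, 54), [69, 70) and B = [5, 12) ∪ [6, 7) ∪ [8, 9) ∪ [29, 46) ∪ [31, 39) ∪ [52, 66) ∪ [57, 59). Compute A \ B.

First set merges to [34, 72).
Second set merges to [5, 12), [29, 46), [52, 66).
[34, 72) with B removed leaves [46, 52), [66, 72).

[46, 52) ∪ [66, 72)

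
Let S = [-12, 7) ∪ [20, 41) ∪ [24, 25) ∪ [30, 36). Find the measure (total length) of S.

Merged: [-12, 7), [20, 41).
Lengths: 19 + 21 = 40.

40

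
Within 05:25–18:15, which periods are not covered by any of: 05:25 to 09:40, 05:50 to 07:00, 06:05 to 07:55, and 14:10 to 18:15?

The merged coverage is 05:25–09:40, 14:10–18:15.
Gaps within 05:25–18:15: 09:40–14:10.

09:40–14:10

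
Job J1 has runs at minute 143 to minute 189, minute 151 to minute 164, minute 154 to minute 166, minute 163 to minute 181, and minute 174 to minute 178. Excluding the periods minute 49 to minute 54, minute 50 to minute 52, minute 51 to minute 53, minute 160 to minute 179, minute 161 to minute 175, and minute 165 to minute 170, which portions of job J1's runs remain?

First set merges to minute 143 to minute 189.
Second set merges to minute 49 to minute 54, minute 160 to minute 179.
minute 143 to minute 189 with B removed leaves minute 143 to minute 160, minute 179 to minute 189.

minute 143 to minute 160, minute 179 to minute 189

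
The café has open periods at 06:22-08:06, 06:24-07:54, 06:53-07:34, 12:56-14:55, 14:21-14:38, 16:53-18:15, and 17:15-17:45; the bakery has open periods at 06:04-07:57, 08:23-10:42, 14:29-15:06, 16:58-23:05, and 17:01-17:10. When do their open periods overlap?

06:22–07:57, 14:29–14:55, 16:58–18:15

A, merged: 06:22–08:06, 12:56–14:55, 16:53–18:15.
B, merged: 06:04–07:57, 08:23–10:42, 14:29–15:06, 16:58–23:05.
06:22–08:06 meets the second set on 06:22–07:57.
12:56–14:55 meets the second set on 14:29–14:55.
16:53–18:15 meets the second set on 16:58–18:15.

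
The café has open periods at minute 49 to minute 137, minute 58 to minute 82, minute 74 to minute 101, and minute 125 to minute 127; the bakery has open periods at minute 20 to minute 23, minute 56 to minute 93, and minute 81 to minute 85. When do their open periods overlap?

minute 56 to minute 93

A, merged: minute 49 to minute 137.
B, merged: minute 20 to minute 23, minute 56 to minute 93.
minute 49 to minute 137 meets the second set on minute 56 to minute 93.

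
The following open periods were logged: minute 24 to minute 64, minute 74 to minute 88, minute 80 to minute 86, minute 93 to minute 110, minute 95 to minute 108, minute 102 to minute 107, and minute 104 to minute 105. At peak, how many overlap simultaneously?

Sweep endpoints in order; track running count of active intervals.
Peak of 4 reached at minute 104.

4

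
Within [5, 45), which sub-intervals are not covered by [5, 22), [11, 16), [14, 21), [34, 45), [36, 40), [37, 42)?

After merging, the occupied span is [5, 22), [34, 45).
Complement within [5, 45): [22, 34).

[22, 34)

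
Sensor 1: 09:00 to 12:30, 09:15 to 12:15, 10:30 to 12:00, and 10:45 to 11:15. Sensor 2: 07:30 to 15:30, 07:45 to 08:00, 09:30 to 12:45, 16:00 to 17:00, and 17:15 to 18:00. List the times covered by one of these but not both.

A, merged: 09:00–12:30.
B, merged: 07:30–15:30, 16:00–17:00, 17:15–18:00.
Only in the first: none.
Only in the second: 07:30–09:00, 12:30–15:30, 16:00–17:00, 17:15–18:00.
Together these are the periods covered by exactly one.

07:30–09:00, 12:30–15:30, 16:00–17:00, 17:15–18:00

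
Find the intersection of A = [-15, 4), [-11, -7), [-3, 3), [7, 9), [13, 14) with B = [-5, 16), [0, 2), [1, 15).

[-5, 4) ∪ [7, 9) ∪ [13, 14)

A, merged: [-15, 4), [7, 9), [13, 14).
B, merged: [-5, 16).
[-15, 4) ∩ B → [-5, 4).
[7, 9) ∩ B → [7, 9).
[13, 14) ∩ B → [13, 14).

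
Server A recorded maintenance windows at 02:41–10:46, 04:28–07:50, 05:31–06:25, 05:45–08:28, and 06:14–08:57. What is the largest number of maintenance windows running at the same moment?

Sweep endpoints in order; track running count of active intervals.
Peak of 5 reached at 06:14.

5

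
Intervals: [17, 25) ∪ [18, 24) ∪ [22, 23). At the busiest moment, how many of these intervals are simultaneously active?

At 22, 3 of the intervals are simultaneously active.
No point has more.

3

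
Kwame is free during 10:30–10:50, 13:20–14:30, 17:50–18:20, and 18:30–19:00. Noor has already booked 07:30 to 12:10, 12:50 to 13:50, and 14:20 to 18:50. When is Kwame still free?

13:50–14:20, 18:50–19:00

10:30–10:50: fully covered by B → removed.
13:20–14:30 minus B → 13:50–14:20.
17:50–18:20: fully covered by B → removed.
18:30–19:00 minus B → 18:50–19:00.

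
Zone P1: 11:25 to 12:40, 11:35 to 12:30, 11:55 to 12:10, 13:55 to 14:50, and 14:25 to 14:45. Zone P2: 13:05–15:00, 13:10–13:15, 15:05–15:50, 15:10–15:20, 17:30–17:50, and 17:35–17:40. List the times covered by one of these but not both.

First set merges to 11:25–12:40, 13:55–14:50.
Second set merges to 13:05–15:00, 15:05–15:50, 17:30–17:50.
Only in the first: 11:25–12:40.
Only in the second: 13:05–13:55, 14:50–15:00, 15:05–15:50, 17:30–17:50.
Together these are the periods covered by exactly one.

11:25–12:40, 13:05–13:55, 14:50–15:00, 15:05–15:50, 17:30–17:50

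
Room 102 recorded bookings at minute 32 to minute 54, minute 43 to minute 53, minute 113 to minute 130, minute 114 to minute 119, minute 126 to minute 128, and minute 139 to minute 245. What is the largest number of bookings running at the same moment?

Sweep endpoints in order; track running count of active intervals.
Peak of 2 reached at minute 43.

2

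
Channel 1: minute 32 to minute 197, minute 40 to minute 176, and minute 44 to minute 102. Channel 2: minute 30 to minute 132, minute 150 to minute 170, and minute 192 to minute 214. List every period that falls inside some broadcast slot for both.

minute 32 to minute 132, minute 150 to minute 170, minute 192 to minute 197

First set merges to minute 32 to minute 197.
minute 32 to minute 197 ∩ B → minute 32 to minute 132, minute 150 to minute 170, minute 192 to minute 197.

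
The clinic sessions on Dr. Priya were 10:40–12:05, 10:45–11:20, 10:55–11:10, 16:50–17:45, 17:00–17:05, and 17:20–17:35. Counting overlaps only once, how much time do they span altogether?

2 h 20 min

Merged: 10:40–12:05, 16:50–17:45.
Lengths: 1 h 25 min + 55 min = 2 h 20 min.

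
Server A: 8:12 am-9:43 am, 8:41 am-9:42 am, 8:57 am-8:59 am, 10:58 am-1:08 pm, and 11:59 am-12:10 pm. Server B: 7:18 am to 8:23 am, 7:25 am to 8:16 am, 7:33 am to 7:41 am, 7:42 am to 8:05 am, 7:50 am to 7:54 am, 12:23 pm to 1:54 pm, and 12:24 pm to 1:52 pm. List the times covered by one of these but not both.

7:18 am–8:12 am, 8:23 am–9:43 am, 10:58 am–12:23 pm, 1:08 pm–1:54 pm

A, merged: 8:12 am–9:43 am, 10:58 am–1:08 pm.
B, merged: 7:18 am–8:23 am, 12:23 pm–1:54 pm.
A but not B: 8:23 am–9:43 am, 10:58 am–12:23 pm.
B but not A: 7:18 am–8:12 am, 1:08 pm–1:54 pm.
Combining gives A △ B.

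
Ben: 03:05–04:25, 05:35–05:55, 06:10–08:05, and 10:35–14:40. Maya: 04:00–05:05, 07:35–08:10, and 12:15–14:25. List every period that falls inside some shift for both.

04:00-04:25, 07:35-08:05, 12:15-14:25

03:05-04:25 meets the second set on 04:00-04:25.
05:35-05:55: no overlap with the second set.
06:10-08:05 meets the second set on 07:35-08:05.
10:35-14:40 meets the second set on 12:15-14:25.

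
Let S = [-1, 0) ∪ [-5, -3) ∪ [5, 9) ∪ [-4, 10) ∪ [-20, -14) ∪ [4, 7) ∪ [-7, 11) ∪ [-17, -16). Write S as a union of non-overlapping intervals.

[-20, -14) ∪ [-7, 11)

Sort by start: [-20, -14), [-17, -16), [-7, 11), [-5, -3), [-4, 10), [-1, 0), [4, 7), [5, 9).
[-17, -16) overlaps/touches [-20, -14) → extend to [-20, -14).
[-7, 11) is disjoint → start new block.
[-5, -3) overlaps/touches [-7, 11) → extend to [-7, 11).
[-4, 10) overlaps/touches [-7, 11) → extend to [-7, 11).
[-1, 0) overlaps/touches [-7, 11) → extend to [-7, 11).
[4, 7) overlaps/touches [-7, 11) → extend to [-7, 11).
[5, 9) overlaps/touches [-7, 11) → extend to [-7, 11).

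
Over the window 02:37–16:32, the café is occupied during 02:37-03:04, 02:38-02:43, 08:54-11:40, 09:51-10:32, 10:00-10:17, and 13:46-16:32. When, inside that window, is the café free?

After merging, the occupied span is 02:37–03:04, 08:54–11:40, 13:46–16:32.
Uncovered inside 02:37–16:32: 03:04–08:54, 11:40–13:46.

03:04–08:54, 11:40–13:46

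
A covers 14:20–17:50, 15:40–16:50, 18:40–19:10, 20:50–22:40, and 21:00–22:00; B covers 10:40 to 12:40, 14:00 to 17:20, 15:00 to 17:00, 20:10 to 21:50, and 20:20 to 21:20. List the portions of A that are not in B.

17:20-17:50, 18:40-19:10, 21:50-22:40

First set merges to 14:20-17:50, 18:40-19:10, 20:50-22:40.
Second set merges to 10:40-12:40, 14:00-17:20, 20:10-21:50.
14:20-17:50 with B removed leaves 17:20-17:50.
18:40-19:10 is untouched.
20:50-22:40 with B removed leaves 21:50-22:40.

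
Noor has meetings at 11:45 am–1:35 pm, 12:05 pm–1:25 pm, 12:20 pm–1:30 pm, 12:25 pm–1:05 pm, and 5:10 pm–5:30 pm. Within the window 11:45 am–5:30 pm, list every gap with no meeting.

1:35 pm-5:10 pm

After merging, the occupied span is 11:45 am-1:35 pm, 5:10 pm-5:30 pm.
Complement within 11:45 am-5:30 pm: 1:35 pm-5:10 pm.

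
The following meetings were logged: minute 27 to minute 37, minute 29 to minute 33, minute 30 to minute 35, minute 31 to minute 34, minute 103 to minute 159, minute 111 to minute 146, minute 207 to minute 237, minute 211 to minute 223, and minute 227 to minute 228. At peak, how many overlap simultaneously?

Walk the sorted start/end points keeping a running depth.
The depth first hits 4 at minute 31.

4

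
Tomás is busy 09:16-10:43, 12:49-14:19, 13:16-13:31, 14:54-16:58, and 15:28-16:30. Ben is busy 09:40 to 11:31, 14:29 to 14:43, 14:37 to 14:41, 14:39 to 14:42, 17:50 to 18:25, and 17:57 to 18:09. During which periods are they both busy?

09:40-10:43

A, merged: 09:16-10:43, 12:49-14:19, 14:54-16:58.
B, merged: 09:40-11:31, 14:29-14:43, 17:50-18:25.
09:16-10:43 meets the second set on 09:40-10:43.
12:49-14:19: no overlap with the second set.
14:54-16:58: no overlap with the second set.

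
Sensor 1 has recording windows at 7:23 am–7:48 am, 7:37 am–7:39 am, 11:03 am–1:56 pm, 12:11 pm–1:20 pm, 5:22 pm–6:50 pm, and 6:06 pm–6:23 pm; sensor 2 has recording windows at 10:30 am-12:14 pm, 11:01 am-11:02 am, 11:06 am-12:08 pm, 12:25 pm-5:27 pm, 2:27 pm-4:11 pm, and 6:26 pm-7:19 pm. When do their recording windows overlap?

11:03 am–12:14 pm, 12:25 pm–1:56 pm, 5:22 pm–5:27 pm, 6:26 pm–6:50 pm

A, merged: 7:23 am–7:48 am, 11:03 am–1:56 pm, 5:22 pm–6:50 pm.
B, merged: 10:30 am–12:14 pm, 12:25 pm–5:27 pm, 6:26 pm–7:19 pm.
7:23 am–7:48 am falls entirely outside B.
11:03 am–1:56 pm overlaps B on 11:03 am–12:14 pm, 12:25 pm–1:56 pm.
5:22 pm–6:50 pm overlaps B on 5:22 pm–5:27 pm, 6:26 pm–6:50 pm.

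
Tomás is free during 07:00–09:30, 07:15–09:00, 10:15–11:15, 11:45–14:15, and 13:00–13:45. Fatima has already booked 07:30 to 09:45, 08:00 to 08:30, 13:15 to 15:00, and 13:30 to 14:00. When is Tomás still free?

Merge the first list: 07:00-09:30, 10:15-11:15, 11:45-14:15.
Merge the second list: 07:30-09:45, 13:15-15:00.
07:00-09:30 with B removed leaves 07:00-07:30.
10:15-11:15 is untouched.
11:45-14:15 with B removed leaves 11:45-13:15.

07:00-07:30, 10:15-11:15, 11:45-13:15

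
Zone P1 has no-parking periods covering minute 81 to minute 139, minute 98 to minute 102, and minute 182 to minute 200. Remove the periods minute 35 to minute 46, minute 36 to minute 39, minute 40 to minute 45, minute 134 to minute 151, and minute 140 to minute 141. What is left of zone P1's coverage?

Merge the first list: minute 81 to minute 139, minute 182 to minute 200.
Merge the second list: minute 35 to minute 46, minute 134 to minute 151.
minute 81 to minute 139 \ B = minute 81 to minute 134.
minute 182 to minute 200: nothing removed.

minute 81 to minute 134, minute 182 to minute 200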